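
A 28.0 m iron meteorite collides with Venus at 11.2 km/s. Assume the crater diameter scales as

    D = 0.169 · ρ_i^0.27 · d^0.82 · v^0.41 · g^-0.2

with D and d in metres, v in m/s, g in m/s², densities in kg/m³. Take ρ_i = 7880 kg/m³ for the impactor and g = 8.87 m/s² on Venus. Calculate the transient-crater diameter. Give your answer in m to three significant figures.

In SI units: v = 11200 m/s.
ρ_i^0.27 = 7880^0.27 = 11.27
d^0.82 = 28^0.82 = 15.37
v^0.41 = 11200^0.41 = 45.73
g^-0.2 = 8.87^-0.2 = 0.6463
D = 0.169 × 11.27 × 15.37 × 45.73 × 0.6463 = 865.2 m

D ≈ 865 m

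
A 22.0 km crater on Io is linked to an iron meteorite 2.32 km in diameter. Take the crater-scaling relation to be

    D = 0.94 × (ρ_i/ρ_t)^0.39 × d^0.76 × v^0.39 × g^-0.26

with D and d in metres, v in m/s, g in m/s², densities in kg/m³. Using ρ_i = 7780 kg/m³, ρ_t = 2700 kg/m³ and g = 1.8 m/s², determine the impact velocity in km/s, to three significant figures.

Rearranging for v: v = [D / (0.94 · (7780/2700)^0.39 · 2320^0.76 · 1.8^-0.26)]^(1/0.39).
D = 22000 m.
(7780/2700)^0.39 = 1.511
2320^0.76 = 361.2
1.8^-0.26 = 0.8583
Denominator = 0.94 × 1.511 × 361.2 × 0.8583 = 440.3
D / 440.3 = 22000 / 440.3 = 49.97
v = 49.97^(1/0.39) = 49.97^2.5641 = 22681 m/s

v ≈ 22.7 km/s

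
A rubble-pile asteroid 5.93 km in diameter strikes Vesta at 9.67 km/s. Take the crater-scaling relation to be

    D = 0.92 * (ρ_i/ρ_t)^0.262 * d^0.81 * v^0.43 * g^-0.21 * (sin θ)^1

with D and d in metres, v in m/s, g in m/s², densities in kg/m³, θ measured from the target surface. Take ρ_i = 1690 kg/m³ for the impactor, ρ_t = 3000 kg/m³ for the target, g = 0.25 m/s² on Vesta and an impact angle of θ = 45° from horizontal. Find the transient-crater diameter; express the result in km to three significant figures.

D ≈ 44.1 km

In SI units: d = 5930 m, v = 9670 m/s.
(ρ_i/ρ_t)^0.262 = (1690/3000)^0.262 = 0.8604
d^0.81 = 5930^0.81 = 1138
v^0.43 = 9670^0.43 = 51.73
g^-0.21 = 0.25^-0.21 = 1.338
(sin 45°)^1 = 0.7071^1 = 0.7071
D = 0.92 × 0.8604 × 1138 × 51.73 × 1.338 × 0.7071 = 44087 m
   = 44.09 km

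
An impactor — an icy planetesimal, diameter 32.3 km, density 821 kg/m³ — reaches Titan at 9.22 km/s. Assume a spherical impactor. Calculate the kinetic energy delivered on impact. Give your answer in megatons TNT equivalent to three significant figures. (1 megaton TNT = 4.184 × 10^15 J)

d = 32300 m; v = 9220 m/s.
Mass m = (π/6) ρ d³ = (π/6) × 821 × (32300)³ = 1.449 × 10^16 kg
E = ½ m v² = 0.5 × 1.449 × 10^16 × (9220)² = 6.159 × 10^23 J
   = 6.159 × 10^23 / 4.184×10^15 = 1.472 × 10^8 Mt

E ≈ 1.47 × 10^8 Mt TNT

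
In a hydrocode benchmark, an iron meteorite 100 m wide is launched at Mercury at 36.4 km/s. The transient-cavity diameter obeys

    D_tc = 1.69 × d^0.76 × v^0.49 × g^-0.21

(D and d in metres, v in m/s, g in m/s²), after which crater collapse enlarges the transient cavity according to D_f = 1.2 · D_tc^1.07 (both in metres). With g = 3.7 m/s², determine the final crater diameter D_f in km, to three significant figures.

v = 36400 m/s.
d^0.76 = 100^0.76 = 33.11
v^0.49 = 36400^0.49 = 171.8
g^-0.21 = 3.7^-0.21 = 0.7598
D_tc = 1.69 × 33.11 × 171.8 × 0.7598 = 7304 m
D_f = 1.2 × (7304)^1.07 = 16338 m
     = 16.34 km

D_f ≈ 16.3 km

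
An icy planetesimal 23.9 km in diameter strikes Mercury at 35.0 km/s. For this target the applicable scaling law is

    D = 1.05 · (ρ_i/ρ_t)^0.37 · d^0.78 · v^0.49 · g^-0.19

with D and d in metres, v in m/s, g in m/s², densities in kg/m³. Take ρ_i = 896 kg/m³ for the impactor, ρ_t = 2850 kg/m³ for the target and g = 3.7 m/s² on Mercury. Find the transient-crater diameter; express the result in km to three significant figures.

D ≈ 234 km

In SI units: d = 23900 m, v = 35000 m/s.
(ρ_i/ρ_t)^0.37 = (896/2850)^0.37 = 0.6517
d^0.78 = 23900^0.78 = 2601
v^0.49 = 35000^0.49 = 168.5
g^-0.19 = 3.7^-0.19 = 0.7799
D = 1.05 × 0.6517 × 2601 × 168.5 × 0.7799 = 2.339 × 10^5 m
   = 233.9 km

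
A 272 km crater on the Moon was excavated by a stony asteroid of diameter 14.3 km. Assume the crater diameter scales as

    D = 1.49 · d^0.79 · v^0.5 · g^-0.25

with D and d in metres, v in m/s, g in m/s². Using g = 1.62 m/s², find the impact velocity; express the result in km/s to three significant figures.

Rearranging for v: v = [D / (1.49 · 14300^0.79 · 1.62^-0.25)]^(1/0.5).
D = 272000 m.
14300^0.79 = 1917
1.62^-0.25 = 0.8864
Denominator = 1.49 × 1917 × 0.8864 = 2532
D / 2532 = 272000 / 2532 = 107.4
v = 107.4^(1/0.5) = 107.4^2 = 11535 m/s

v ≈ 11.5 km/s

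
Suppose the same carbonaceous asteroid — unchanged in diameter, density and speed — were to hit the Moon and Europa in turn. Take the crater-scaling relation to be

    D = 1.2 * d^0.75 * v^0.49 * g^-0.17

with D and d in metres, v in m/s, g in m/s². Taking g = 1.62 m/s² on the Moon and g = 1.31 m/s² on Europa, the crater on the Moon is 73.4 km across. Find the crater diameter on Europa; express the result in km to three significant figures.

All impactor-dependent factors cancel in the ratio, leaving D_Europa/D_Moon = (g_Europa/g_Moon)^-0.17.
(1.31/1.62)^-0.17 = 0.8086^-0.17 = 1.037
D_Europa = 1.037 × 73.4 km = 76.1 km

D ≈ 76.1 km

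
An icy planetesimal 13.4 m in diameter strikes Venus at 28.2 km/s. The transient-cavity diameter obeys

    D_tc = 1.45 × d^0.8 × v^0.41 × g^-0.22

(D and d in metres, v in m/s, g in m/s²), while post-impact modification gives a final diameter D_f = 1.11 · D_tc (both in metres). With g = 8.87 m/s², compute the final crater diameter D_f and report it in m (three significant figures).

v = 28200 m/s.
d^0.8 = 13.4^0.8 = 7.974
v^0.41 = 28200^0.41 = 66.77
g^-0.22 = 8.87^-0.22 = 0.6187
D_tc = 1.45 × 7.974 × 66.77 × 0.6187 = 477.6 m
D_f = 1.11 × 477.6 = 530.1 m

D_f ≈ 530 m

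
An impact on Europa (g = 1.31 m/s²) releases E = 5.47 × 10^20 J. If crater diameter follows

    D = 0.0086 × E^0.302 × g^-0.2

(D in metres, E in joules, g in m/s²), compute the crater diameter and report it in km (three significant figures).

E^0.302 = (5.47 × 10^20)^0.302 = 1.832 × 10^6
g^-0.2 = 1.31^-0.2 = 0.9474
D = 0.0086 × 1.832 × 10^6 × 0.9474 = 14926 m
   = 14.93 km

D ≈ 14.9 km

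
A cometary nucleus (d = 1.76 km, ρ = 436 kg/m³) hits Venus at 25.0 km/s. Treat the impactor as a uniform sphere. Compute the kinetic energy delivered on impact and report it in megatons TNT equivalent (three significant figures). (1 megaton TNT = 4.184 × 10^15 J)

d = 1760 m; v = 25000 m/s.
Mass m = (π/6) ρ d³ = (π/6) × 436 × (1760)³ = 1.245 × 10^12 kg
E = ½ m v² = 0.5 × 1.245 × 10^12 × (25000)² = 3.891 × 10^20 J
   = 3.891 × 10^20 / 4.184×10^15 = 92997 Mt

E ≈ 93000 Mt TNT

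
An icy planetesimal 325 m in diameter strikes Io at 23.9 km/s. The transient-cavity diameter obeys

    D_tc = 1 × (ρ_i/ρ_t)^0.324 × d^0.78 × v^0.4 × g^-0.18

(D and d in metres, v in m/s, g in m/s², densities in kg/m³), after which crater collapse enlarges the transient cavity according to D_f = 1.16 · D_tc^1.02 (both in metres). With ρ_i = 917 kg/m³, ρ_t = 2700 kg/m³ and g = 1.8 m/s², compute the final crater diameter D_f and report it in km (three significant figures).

v = 23900 m/s.
(ρ_i/ρ_t)^0.324 = (917/2700)^0.324 = 0.7048
d^0.78 = 325^0.78 = 91.05
v^0.4 = 23900^0.4 = 56.41
g^-0.18 = 1.8^-0.18 = 0.8996
D_tc = 1 × 0.7048 × 91.05 × 56.41 × 0.8996 = 3257 m
D_f = 1.16 × (3257)^1.02 = 4442 m
     = 4.442 km

D_f ≈ 4.44 km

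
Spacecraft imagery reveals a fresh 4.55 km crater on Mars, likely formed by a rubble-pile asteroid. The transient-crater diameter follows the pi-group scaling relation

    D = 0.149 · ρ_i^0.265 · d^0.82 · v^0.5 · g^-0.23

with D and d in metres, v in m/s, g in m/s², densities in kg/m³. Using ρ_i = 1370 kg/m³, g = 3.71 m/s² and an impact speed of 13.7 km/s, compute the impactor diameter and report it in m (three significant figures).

d ≈ 124 m

Rearranging for d: d = [D / (0.149 · 1370^0.265 · 13700^0.5 · 3.71^-0.23)]^(1/0.82).
D = 4550 m.
1370^0.265 = 6.780
13700^0.5 = 117.0
3.71^-0.23 = 0.7397
Denominator = 0.149 × 6.780 × 117.0 × 0.7397 = 87.43
D / 87.43 = 4550 / 87.43 = 52.04
d = 52.04^(1/0.82) = 52.04^1.2195 = 123.9 m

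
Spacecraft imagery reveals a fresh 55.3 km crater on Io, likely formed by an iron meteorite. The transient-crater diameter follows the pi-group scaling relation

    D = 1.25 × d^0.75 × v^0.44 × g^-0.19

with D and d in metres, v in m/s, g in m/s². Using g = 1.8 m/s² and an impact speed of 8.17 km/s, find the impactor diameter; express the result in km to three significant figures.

d ≈ 9.20 km

Rearranging for d: d = [D / (1.25 · 8170^0.44 · 1.8^-0.19)]^(1/0.75).
D = 55300 m.
8170^0.44 = 52.65
1.8^-0.19 = 0.8943
Denominator = 1.25 × 52.65 × 0.8943 = 58.86
D / 58.86 = 55300 / 58.86 = 939.5
d = 939.5^(1/0.75) = 939.5^1.3333 = 9199 m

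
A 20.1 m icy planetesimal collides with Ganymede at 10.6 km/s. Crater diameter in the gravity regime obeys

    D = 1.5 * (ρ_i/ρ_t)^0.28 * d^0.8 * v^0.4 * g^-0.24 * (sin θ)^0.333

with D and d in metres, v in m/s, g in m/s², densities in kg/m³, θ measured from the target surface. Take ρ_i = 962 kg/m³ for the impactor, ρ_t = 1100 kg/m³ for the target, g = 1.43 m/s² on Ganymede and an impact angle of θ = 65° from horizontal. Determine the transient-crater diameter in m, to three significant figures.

In SI units: v = 10600 m/s.
(ρ_i/ρ_t)^0.28 = (962/1100)^0.28 = 0.9632
d^0.8 = 20.1^0.8 = 11.03
v^0.4 = 10600^0.4 = 40.75
g^-0.24 = 1.43^-0.24 = 0.9177
(sin 65°)^0.333 = 0.9063^0.333 = 0.9678
D = 1.5 × 0.9632 × 11.03 × 40.75 × 0.9177 × 0.9678 = 576.8 m

D ≈ 577 m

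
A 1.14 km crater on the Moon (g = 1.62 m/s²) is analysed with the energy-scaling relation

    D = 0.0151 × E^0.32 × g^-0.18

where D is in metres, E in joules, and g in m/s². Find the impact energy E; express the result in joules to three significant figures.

E ≈ 2.30 × 10^15 J

Rearranging: E = [D / (0.0151 · g^-0.18)]^(1/0.32).
D = 1140 m.
g^-0.18 = 1.62^-0.18 = 0.9168
D / (0.0151 × 0.9168) = 1140 / (0.01384) = 8.237 × 10^4
E = (8.237 × 10^4)^3.125 = 2.300 × 10^15 J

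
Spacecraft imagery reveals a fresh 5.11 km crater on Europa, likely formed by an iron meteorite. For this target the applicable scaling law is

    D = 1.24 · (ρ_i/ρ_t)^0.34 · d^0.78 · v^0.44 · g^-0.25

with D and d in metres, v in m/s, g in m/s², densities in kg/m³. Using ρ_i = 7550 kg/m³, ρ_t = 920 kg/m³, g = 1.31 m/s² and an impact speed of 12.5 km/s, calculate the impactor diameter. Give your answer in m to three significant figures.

Rearranging for d: d = [D / (1.24 · (7550/920)^0.34 · 12500^0.44 · 1.31^-0.25)]^(1/0.78).
D = 5110 m.
(7550/920)^0.34 = 2.046
12500^0.44 = 63.48
1.31^-0.25 = 0.9347
Denominator = 1.24 × 2.046 × 63.48 × 0.9347 = 150.5
D / 150.5 = 5110 / 150.5 = 33.95
d = 33.95^(1/0.78) = 33.95^1.2821 = 91.77 m

d ≈ 91.8 m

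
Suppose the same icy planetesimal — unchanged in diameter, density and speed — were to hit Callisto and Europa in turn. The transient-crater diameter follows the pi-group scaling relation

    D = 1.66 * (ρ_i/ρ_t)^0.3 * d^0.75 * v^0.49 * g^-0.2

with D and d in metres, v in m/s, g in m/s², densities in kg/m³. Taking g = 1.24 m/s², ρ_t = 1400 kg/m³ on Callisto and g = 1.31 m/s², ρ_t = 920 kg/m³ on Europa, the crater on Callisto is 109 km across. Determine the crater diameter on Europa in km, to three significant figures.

D ≈ 122 km

The impactor-only factors (d, v, ρ_i) cancel in the ratio, leaving D_Europa/D_Callisto = (g_Europa/g_Callisto)^-0.2 · (ρ_t,Callisto/ρ_t,Europa)^0.3.
(1.31/1.24)^-0.2 = 1.056^-0.2 = 0.9892
(1400/920)^0.3 = 1.522^0.3 = 1.134
Ratio = 0.9892 × 1.134 = 1.122
D_Europa = 1.122 × 109 km = 122 km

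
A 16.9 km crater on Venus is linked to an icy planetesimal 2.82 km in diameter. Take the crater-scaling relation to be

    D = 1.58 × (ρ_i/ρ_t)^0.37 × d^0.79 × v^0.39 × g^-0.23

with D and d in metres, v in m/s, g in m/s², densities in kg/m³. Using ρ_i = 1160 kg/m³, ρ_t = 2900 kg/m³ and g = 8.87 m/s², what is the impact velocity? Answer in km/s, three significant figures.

v ≈ 19.0 km/s

Rearranging for v: v = [D / (1.58 · (1160/2900)^0.37 · 2820^0.79 · 8.87^-0.23)]^(1/0.39).
D = 16900 m.
(1160/2900)^0.37 = 0.7125
2820^0.79 = 531.7
8.87^-0.23 = 0.6053
Denominator = 1.58 × 0.7125 × 531.7 × 0.6053 = 362.3
D / 362.3 = 16900 / 362.3 = 46.65
v = 46.65^(1/0.39) = 46.65^2.5641 = 19015 m/s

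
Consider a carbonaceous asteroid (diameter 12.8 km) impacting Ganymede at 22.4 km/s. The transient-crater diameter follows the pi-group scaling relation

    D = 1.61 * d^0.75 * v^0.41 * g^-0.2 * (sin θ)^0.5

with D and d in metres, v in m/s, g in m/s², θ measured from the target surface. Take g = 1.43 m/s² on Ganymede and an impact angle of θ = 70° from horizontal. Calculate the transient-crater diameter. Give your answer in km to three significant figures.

In SI units: d = 12800 m, v = 22400 m/s.
d^0.75 = 12800^0.75 = 1203
v^0.41 = 22400^0.41 = 60.76
g^-0.2 = 1.43^-0.2 = 0.9310
(sin 70°)^0.5 = 0.9397^0.5 = 0.9694
D = 1.61 × 1203 × 60.76 × 0.9310 × 0.9694 = 1.062 × 10^5 m
   = 106.2 km

D ≈ 106 km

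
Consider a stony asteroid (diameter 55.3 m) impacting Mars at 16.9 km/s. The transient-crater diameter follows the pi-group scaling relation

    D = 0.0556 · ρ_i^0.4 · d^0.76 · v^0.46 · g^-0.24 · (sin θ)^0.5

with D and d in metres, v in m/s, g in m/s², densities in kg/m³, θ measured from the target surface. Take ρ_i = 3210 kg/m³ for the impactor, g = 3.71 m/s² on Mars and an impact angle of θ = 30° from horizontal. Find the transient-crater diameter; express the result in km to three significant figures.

In SI units: v = 16900 m/s.
ρ_i^0.4 = 3210^0.4 = 25.27
d^0.76 = 55.3^0.76 = 21.11
v^0.46 = 16900^0.46 = 88.07
g^-0.24 = 3.71^-0.24 = 0.7300
(sin 30°)^0.5 = 0.5000^0.5 = 0.7071
D = 0.0556 × 25.27 × 21.11 × 88.07 × 0.7300 × 0.7071 = 1348 m
   = 1.348 km

D ≈ 1.35 km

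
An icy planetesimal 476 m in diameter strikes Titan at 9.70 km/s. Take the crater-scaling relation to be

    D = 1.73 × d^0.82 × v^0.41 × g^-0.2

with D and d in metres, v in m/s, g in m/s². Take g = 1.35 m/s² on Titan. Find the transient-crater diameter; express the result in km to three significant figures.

In SI units: v = 9700 m/s.
d^0.82 = 476^0.82 = 156.9
v^0.41 = 9700^0.41 = 43.11
g^-0.2 = 1.35^-0.2 = 0.9417
D = 1.73 × 156.9 × 43.11 × 0.9417 = 11019 m
   = 11.02 km

D ≈ 11.0 km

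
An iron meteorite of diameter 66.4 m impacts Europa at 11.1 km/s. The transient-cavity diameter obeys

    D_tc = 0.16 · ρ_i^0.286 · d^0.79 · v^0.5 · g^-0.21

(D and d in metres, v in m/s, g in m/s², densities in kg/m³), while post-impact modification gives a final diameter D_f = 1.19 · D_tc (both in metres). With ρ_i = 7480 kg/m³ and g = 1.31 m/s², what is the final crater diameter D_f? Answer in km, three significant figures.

D_f ≈ 6.69 km

v = 11100 m/s.
ρ_i^0.286 = 7480^0.286 = 12.82
d^0.79 = 66.4^0.79 = 27.51
v^0.5 = 11100^0.5 = 105.4
g^-0.21 = 1.31^-0.21 = 0.9449
D_tc = 0.16 × 12.82 × 27.51 × 105.4 × 0.9449 = 5620 m
D_f = 1.19 × 5620 = 6688 m
     = 6.688 km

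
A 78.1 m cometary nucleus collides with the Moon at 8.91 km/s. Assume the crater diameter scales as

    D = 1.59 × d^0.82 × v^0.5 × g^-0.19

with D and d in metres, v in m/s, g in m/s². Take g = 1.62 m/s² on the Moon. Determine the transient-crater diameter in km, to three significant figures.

In SI units: v = 8910 m/s.
d^0.82 = 78.1^0.82 = 35.64
v^0.5 = 8910^0.5 = 94.39
g^-0.19 = 1.62^-0.19 = 0.9124
D = 1.59 × 35.64 × 94.39 × 0.9124 = 4880 m
   = 4.880 km

D ≈ 4.88 km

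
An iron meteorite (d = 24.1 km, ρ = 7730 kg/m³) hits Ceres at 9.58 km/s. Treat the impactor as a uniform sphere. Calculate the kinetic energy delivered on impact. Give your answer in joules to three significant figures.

E ≈ 2.60 × 10^24 J

d = 24100 m; v = 9580 m/s.
Mass m = (π/6) ρ d³ = (π/6) × 7730 × (24100)³ = 5.665 × 10^16 kg
E = ½ m v² = 0.5 × 5.665 × 10^16 × (9580)² = 2.600 × 10^24 J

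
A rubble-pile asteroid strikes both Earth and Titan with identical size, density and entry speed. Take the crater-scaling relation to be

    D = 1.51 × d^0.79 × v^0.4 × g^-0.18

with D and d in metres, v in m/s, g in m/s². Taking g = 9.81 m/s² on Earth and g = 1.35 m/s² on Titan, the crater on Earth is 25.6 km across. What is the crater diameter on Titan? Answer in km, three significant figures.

D ≈ 36.6 km

All impactor-dependent factors cancel in the ratio, leaving D_Titan/D_Earth = (g_Titan/g_Earth)^-0.18.
(1.35/9.81)^-0.18 = 0.1376^-0.18 = 1.429
D_Titan = 1.429 × 25.6 km = 36.6 km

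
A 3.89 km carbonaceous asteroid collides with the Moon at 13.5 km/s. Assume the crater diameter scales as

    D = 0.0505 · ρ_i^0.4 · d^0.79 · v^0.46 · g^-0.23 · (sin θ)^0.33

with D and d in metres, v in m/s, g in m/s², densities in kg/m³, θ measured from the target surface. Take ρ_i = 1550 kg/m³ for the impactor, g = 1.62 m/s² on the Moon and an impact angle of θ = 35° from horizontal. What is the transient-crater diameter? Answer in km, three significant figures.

D ≈ 38.7 km

In SI units: d = 3890 m, v = 13500 m/s.
ρ_i^0.4 = 1550^0.4 = 18.89
d^0.79 = 3890^0.79 = 685.6
v^0.46 = 13500^0.46 = 79.42
g^-0.23 = 1.62^-0.23 = 0.8950
(sin 35°)^0.33 = 0.5736^0.33 = 0.8324
D = 0.0505 × 18.89 × 685.6 × 79.42 × 0.8950 × 0.8324 = 38697 m
   = 38.70 km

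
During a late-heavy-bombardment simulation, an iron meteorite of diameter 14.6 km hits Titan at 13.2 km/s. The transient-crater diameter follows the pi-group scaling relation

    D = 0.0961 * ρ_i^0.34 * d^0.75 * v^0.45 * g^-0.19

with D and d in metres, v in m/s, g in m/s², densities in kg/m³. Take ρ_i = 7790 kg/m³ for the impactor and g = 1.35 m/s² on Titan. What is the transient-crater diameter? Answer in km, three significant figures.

In SI units: d = 14600 m, v = 13200 m/s.
ρ_i^0.34 = 7790^0.34 = 21.04
d^0.75 = 14600^0.75 = 1328
v^0.45 = 13200^0.45 = 71.49
g^-0.19 = 1.35^-0.19 = 0.9446
D = 0.0961 × 21.04 × 1328 × 71.49 × 0.9446 = 1.813 × 10^5 m
   = 181.3 km

D ≈ 181 km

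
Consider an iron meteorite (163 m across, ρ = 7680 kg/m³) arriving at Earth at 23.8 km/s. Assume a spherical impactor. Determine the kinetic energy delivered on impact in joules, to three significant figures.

v = 23800 m/s.
Mass m = (π/6) ρ d³ = (π/6) × 7680 × (163)³ = 1.741 × 10^10 kg
E = ½ m v² = 0.5 × 1.741 × 10^10 × (23800)² = 4.931 × 10^18 J

E ≈ 4.93 × 10^18 J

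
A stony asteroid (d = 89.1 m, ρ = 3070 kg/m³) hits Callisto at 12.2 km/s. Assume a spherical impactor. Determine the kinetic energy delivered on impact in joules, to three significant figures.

E ≈ 8.46 × 10^16 J

v = 12200 m/s.
Mass m = (π/6) ρ d³ = (π/6) × 3070 × (89.1)³ = 1.137 × 10^9 kg
E = ½ m v² = 0.5 × 1.137 × 10^9 × (12200)² = 8.462 × 10^16 J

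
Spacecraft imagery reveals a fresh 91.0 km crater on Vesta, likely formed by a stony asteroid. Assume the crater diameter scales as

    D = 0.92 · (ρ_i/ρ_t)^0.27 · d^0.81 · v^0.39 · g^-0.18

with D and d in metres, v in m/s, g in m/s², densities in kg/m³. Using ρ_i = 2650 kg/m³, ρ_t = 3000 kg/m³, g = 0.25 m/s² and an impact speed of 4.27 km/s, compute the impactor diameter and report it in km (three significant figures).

d ≈ 20.1 km

Rearranging for d: d = [D / (0.92 · (2650/3000)^0.27 · 4270^0.39 · 0.25^-0.18)]^(1/0.81).
D = 91000 m.
(2650/3000)^0.27 = 0.9671
4270^0.39 = 26.05
0.25^-0.18 = 1.283
Denominator = 0.92 × 0.9671 × 26.05 × 1.283 = 29.74
D / 29.74 = 91000 / 29.74 = 3060
d = 3060^(1/0.81) = 3060^1.2346 = 20113 m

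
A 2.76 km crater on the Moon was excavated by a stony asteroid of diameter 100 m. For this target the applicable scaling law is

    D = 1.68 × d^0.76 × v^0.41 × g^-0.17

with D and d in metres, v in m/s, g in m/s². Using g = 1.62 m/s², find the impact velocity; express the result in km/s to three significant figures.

Rearranging for v: v = [D / (1.68 · 100^0.76 · 1.62^-0.17)]^(1/0.41).
D = 2760 m.
100^0.76 = 33.11
1.62^-0.17 = 0.9213
Denominator = 1.68 × 33.11 × 0.9213 = 51.25
D / 51.25 = 2760 / 51.25 = 53.85
v = 53.85^(1/0.41) = 53.85^2.439 = 16686 m/s

v ≈ 16.7 km/s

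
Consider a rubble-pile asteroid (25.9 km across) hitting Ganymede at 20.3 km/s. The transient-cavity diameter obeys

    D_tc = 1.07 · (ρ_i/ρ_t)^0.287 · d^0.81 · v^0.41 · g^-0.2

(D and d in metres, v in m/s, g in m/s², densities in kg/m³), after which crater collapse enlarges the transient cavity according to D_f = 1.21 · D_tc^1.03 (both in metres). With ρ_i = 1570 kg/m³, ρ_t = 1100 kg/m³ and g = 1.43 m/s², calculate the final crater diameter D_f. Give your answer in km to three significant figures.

D_f ≈ 424 km

In SI: d = 25900 m, v = 20300 m/s.
(ρ_i/ρ_t)^0.287 = (1570/1100)^0.287 = 1.107
d^0.81 = 25900^0.81 = 3756
v^0.41 = 20300^0.41 = 58.35
g^-0.2 = 1.43^-0.2 = 0.9310
D_tc = 1.07 × 1.107 × 3756 × 58.35 × 0.9310 = 2.417 × 10^5 m
D_f = 1.21 × (2.417 × 10^5)^1.03 = 4.242 × 10^5 m
     = 424.2 km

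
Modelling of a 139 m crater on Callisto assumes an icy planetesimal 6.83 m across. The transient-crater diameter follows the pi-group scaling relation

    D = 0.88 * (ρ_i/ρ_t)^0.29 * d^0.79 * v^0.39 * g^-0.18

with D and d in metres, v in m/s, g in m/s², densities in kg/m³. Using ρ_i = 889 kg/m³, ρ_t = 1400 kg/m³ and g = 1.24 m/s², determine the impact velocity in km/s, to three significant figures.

Rearranging for v: v = [D / (0.88 · (889/1400)^0.29 · 6.83^0.79 · 1.24^-0.18)]^(1/0.39).
(889/1400)^0.29 = 0.8766
6.83^0.79 = 4.562
1.24^-0.18 = 0.9620
Denominator = 0.88 × 0.8766 × 4.562 × 0.9620 = 3.385
D / 3.385 = 139 / 3.385 = 41.06
v = 41.06^(1/0.39) = 41.06^2.5641 = 13708 m/s

v ≈ 13.7 km/s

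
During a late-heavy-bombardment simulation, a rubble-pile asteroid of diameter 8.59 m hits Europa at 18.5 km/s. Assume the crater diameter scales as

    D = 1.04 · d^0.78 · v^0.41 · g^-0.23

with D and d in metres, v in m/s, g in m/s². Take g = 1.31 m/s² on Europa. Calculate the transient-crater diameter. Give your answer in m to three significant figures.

D ≈ 294 m

In SI units: v = 18500 m/s.
d^0.78 = 8.59^0.78 = 5.352
v^0.41 = 18500^0.41 = 56.17
g^-0.23 = 1.31^-0.23 = 0.9398
D = 1.04 × 5.352 × 56.17 × 0.9398 = 293.8 m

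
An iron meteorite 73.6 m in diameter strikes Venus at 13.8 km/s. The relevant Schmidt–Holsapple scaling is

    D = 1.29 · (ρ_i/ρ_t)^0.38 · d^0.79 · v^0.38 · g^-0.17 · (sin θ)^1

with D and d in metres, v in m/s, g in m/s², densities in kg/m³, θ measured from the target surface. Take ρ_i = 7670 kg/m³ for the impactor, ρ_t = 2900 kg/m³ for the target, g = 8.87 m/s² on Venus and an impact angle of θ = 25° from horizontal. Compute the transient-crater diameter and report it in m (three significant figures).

D ≈ 608 m

In SI units: v = 13800 m/s.
(ρ_i/ρ_t)^0.38 = (7670/2900)^0.38 = 1.447
d^0.79 = 73.6^0.79 = 29.84
v^0.38 = 13800^0.38 = 37.42
g^-0.17 = 8.87^-0.17 = 0.6900
(sin 25°)^1 = 0.4226^1 = 0.4226
D = 1.29 × 1.447 × 29.84 × 37.42 × 0.6900 × 0.4226 = 607.8 m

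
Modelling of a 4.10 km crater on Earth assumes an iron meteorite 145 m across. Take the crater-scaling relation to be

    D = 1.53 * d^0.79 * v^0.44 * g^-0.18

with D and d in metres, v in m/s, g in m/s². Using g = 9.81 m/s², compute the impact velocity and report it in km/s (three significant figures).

Rearranging for v: v = [D / (1.53 · 145^0.79 · 9.81^-0.18)]^(1/0.44).
D = 4100 m.
145^0.79 = 50.99
9.81^-0.18 = 0.6630
Denominator = 1.53 × 50.99 × 0.6630 = 51.72
D / 51.72 = 4100 / 51.72 = 79.27
v = 79.27^(1/0.44) = 79.27^2.2727 = 20706 m/s

v ≈ 20.7 km/s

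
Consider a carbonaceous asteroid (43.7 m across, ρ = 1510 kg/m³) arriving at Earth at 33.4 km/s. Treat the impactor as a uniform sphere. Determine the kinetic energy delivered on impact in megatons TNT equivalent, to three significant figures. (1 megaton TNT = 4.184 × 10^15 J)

E ≈ 8.80 Mt TNT

v = 33400 m/s.
Mass m = (π/6) ρ d³ = (π/6) × 1510 × (43.7)³ = 6.598 × 10^7 kg
E = ½ m v² = 0.5 × 6.598 × 10^7 × (33400)² = 3.680 × 10^16 J
   = 3.680 × 10^16 / 4.184×10^15 = 8.795 Mt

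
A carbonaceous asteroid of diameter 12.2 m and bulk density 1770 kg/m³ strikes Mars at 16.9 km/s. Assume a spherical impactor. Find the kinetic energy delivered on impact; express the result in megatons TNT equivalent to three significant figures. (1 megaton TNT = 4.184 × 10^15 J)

v = 16900 m/s.
Mass m = (π/6) ρ d³ = (π/6) × 1770 × (12.2)³ = 1.683 × 10^6 kg
E = ½ m v² = 0.5 × 1.683 × 10^6 × (16900)² = 2.403 × 10^14 J
   = 2.403 × 10^14 / 4.184×10^15 = 0.05743 Mt

E ≈ 0.0574 Mt TNT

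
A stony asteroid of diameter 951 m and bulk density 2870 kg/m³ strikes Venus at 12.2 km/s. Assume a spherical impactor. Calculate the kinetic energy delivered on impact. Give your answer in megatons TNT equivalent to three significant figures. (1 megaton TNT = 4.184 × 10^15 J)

E ≈ 23000 Mt TNT

v = 12200 m/s.
Mass m = (π/6) ρ d³ = (π/6) × 2870 × (951)³ = 1.292 × 10^12 kg
E = ½ m v² = 0.5 × 1.292 × 10^12 × (12200)² = 9.615 × 10^19 J
   = 9.615 × 10^19 / 4.184×10^15 = 22980 Mt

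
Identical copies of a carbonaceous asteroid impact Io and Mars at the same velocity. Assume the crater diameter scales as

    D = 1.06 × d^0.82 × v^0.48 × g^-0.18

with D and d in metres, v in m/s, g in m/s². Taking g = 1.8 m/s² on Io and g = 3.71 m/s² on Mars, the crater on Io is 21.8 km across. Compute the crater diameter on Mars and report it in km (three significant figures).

All impactor-dependent factors cancel in the ratio, leaving D_Mars/D_Io = (g_Mars/g_Io)^-0.18.
(3.71/1.8)^-0.18 = 2.061^-0.18 = 0.8779
D_Mars = 0.8779 × 21.8 km = 19.1 km

D ≈ 19.1 km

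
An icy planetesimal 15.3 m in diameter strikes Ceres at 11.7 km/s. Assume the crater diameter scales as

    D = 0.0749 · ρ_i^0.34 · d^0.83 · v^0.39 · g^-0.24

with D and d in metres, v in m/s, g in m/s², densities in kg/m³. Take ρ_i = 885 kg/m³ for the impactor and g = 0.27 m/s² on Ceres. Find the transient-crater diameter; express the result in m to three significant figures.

In SI units: v = 11700 m/s.
ρ_i^0.34 = 885^0.34 = 10.05
d^0.83 = 15.3^0.83 = 9.623
v^0.39 = 11700^0.39 = 38.60
g^-0.24 = 0.27^-0.24 = 1.369
D = 0.0749 × 10.05 × 9.623 × 38.60 × 1.369 = 382.8 m

D ≈ 383 m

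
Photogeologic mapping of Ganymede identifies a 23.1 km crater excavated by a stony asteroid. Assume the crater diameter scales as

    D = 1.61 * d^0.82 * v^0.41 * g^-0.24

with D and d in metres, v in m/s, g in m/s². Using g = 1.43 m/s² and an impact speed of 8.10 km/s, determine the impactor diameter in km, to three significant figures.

Rearranging for d: d = [D / (1.61 · 8100^0.41 · 1.43^-0.24)]^(1/0.82).
D = 23100 m.
8100^0.41 = 40.04
1.43^-0.24 = 0.9177
Denominator = 1.61 × 40.04 × 0.9177 = 59.16
D / 59.16 = 23100 / 59.16 = 390.5
d = 390.5^(1/0.82) = 390.5^1.2195 = 1447 m

d ≈ 1.45 km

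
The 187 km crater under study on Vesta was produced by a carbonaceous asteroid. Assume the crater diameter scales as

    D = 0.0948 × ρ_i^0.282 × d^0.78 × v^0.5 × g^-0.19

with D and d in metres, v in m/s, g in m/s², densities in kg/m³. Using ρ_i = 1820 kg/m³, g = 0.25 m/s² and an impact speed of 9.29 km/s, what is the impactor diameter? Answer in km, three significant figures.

Rearranging for d: d = [D / (0.0948 · 1820^0.282 · 9290^0.5 · 0.25^-0.19)]^(1/0.78).
D = 187000 m.
1820^0.282 = 8.305
9290^0.5 = 96.38
0.25^-0.19 = 1.301
Denominator = 0.0948 × 8.305 × 96.38 × 1.301 = 98.72
D / 98.72 = 187000 / 98.72 = 1894
d = 1894^(1/0.78) = 1894^1.2821 = 15919 m

d ≈ 15.9 km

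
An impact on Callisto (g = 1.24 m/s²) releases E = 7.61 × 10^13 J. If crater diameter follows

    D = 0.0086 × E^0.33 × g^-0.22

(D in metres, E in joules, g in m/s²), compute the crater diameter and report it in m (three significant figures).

D ≈ 312 m

E^0.33 = (7.61 × 10^13)^0.33 = 3.809 × 10^4
g^-0.22 = 1.24^-0.22 = 0.9538
D = 0.0086 × 3.809 × 10^4 × 0.9538 = 312.4 m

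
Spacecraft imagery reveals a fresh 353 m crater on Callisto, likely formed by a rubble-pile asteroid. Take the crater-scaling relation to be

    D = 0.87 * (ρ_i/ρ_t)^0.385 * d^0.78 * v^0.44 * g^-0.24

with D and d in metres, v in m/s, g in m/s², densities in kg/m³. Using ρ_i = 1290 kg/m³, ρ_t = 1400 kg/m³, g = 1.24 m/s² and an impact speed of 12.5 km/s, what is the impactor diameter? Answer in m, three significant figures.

d ≈ 12.0 m

Rearranging for d: d = [D / (0.87 · (1290/1400)^0.385 · 12500^0.44 · 1.24^-0.24)]^(1/0.78).
(1290/1400)^0.385 = 0.9690
12500^0.44 = 63.48
1.24^-0.24 = 0.9497
Denominator = 0.87 × 0.9690 × 63.48 × 0.9497 = 50.82
D / 50.82 = 353 / 50.82 = 6.946
d = 6.946^(1/0.78) = 6.946^1.2821 = 12.00 m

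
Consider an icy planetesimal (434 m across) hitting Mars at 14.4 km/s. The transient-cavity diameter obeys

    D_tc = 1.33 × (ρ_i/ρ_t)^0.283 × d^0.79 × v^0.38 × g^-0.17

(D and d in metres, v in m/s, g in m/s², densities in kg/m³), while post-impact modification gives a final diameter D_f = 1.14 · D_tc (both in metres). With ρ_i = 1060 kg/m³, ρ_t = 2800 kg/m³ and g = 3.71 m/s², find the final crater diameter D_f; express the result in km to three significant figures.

v = 14400 m/s.
(ρ_i/ρ_t)^0.283 = (1060/2800)^0.283 = 0.7597
d^0.79 = 434^0.79 = 121.2
v^0.38 = 14400^0.38 = 38.03
g^-0.17 = 3.71^-0.17 = 0.8002
D_tc = 1.33 × 0.7597 × 121.2 × 38.03 × 0.8002 = 3727 m
D_f = 1.14 × 3727 = 4249 m
     = 4.249 km

D_f ≈ 4.25 km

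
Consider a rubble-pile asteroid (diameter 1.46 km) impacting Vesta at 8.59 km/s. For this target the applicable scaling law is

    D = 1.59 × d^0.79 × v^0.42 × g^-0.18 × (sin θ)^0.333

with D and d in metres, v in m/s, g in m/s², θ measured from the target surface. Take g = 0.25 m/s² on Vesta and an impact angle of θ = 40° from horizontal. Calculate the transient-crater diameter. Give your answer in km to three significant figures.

In SI units: d = 1460 m, v = 8590 m/s.
d^0.79 = 1460^0.79 = 316.1
v^0.42 = 8590^0.42 = 44.90
g^-0.18 = 0.25^-0.18 = 1.283
(sin 40°)^0.333 = 0.6428^0.333 = 0.8632
D = 1.59 × 316.1 × 44.90 × 1.283 × 0.8632 = 24992 m
   = 24.99 km

D ≈ 25.0 km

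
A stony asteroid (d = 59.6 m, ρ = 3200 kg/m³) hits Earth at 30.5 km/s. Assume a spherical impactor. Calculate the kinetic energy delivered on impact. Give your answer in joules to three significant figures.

v = 30500 m/s.
Mass m = (π/6) ρ d³ = (π/6) × 3200 × (59.6)³ = 3.547 × 10^8 kg
E = ½ m v² = 0.5 × 3.547 × 10^8 × (30500)² = 1.650 × 10^17 J

E ≈ 1.65 × 10^17 J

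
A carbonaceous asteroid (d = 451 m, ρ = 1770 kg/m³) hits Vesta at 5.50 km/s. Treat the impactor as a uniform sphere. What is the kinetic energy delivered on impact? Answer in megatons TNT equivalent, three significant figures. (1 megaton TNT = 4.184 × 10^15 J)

v = 5500 m/s.
Mass m = (π/6) ρ d³ = (π/6) × 1770 × (451)³ = 8.502 × 10^10 kg
E = ½ m v² = 0.5 × 8.502 × 10^10 × (5500)² = 1.286 × 10^18 J
   = 1.286 × 10^18 / 4.184×10^15 = 307.4 Mt

E ≈ 307 Mt TNT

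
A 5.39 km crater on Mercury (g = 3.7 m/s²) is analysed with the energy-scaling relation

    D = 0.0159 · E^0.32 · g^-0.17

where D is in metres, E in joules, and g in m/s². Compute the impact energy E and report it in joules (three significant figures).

E ≈ 3.83 × 10^17 J

Rearranging: E = [D / (0.0159 · g^-0.17)]^(1/0.32).
D = 5390 m.
g^-0.17 = 3.7^-0.17 = 0.8006
D / (0.0159 × 0.8006) = 5390 / (0.01273) = 4.234 × 10^5
E = (4.234 × 10^5)^3.125 = 3.834 × 10^17 J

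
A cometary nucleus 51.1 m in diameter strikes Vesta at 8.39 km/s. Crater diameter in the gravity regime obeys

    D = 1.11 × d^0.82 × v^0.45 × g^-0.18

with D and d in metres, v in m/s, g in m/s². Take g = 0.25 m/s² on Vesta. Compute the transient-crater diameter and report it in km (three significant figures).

D ≈ 2.09 km

In SI units: v = 8390 m/s.
d^0.82 = 51.1^0.82 = 25.17
v^0.45 = 8390^0.45 = 58.30
g^-0.18 = 0.25^-0.18 = 1.283
D = 1.11 × 25.17 × 58.30 × 1.283 = 2090 m
   = 2.090 km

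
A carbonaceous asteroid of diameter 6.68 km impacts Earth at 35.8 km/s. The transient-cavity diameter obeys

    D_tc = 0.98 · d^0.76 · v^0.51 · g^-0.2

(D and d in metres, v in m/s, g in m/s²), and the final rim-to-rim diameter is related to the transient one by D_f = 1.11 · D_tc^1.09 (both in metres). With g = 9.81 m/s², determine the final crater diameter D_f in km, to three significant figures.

In SI: d = 6680 m, v = 35800 m/s.
d^0.76 = 6680^0.76 = 806.9
v^0.51 = 35800^0.51 = 210.1
g^-0.2 = 9.81^-0.2 = 0.6334
D_tc = 0.98 × 806.9 × 210.1 × 0.6334 = 1.052 × 10^5 m
D_f = 1.11 × (1.052 × 10^5)^1.09 = 3.306 × 10^5 m
     = 330.6 km

D_f ≈ 331 km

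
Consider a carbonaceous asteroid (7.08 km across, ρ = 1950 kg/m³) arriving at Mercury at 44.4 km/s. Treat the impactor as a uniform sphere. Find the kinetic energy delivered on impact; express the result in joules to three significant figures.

E ≈ 3.57 × 10^23 J

d = 7080 m; v = 44400 m/s.
Mass m = (π/6) ρ d³ = (π/6) × 1950 × (7080)³ = 3.624 × 10^14 kg
E = ½ m v² = 0.5 × 3.624 × 10^14 × (44400)² = 3.572 × 10^23 J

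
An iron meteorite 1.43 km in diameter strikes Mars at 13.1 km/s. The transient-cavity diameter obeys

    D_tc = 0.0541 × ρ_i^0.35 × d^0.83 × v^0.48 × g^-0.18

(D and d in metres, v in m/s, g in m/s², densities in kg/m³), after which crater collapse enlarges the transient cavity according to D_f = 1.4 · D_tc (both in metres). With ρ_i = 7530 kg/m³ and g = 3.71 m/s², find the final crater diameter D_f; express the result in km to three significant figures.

In SI: d = 1430 m, v = 13100 m/s.
ρ_i^0.35 = 7530^0.35 = 22.74
d^0.83 = 1430^0.83 = 415.8
v^0.48 = 13100^0.48 = 94.69
g^-0.18 = 3.71^-0.18 = 0.7898
D_tc = 0.0541 × 22.74 × 415.8 × 94.69 × 0.7898 = 38260 m
D_f = 1.4 × 38260 = 53564 m
     = 53.56 km

D_f ≈ 53.6 km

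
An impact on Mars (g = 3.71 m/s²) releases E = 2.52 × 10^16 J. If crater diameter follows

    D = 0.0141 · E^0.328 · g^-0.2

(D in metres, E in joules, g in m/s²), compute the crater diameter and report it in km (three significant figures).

E^0.328 = (2.52 × 10^16)^0.328 = 2.397 × 10^5
g^-0.2 = 3.71^-0.2 = 0.7694
D = 0.0141 × 2.397 × 10^5 × 0.7694 = 2600 m
   = 2.600 km

D ≈ 2.60 km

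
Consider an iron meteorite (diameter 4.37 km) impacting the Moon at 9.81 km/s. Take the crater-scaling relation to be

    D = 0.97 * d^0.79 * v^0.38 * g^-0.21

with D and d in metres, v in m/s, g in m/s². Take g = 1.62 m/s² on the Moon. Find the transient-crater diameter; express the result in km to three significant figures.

In SI units: d = 4370 m, v = 9810 m/s.
d^0.79 = 4370^0.79 = 751.6
v^0.38 = 9810^0.38 = 32.87
g^-0.21 = 1.62^-0.21 = 0.9037
D = 0.97 × 751.6 × 32.87 × 0.9037 = 21656 m
   = 21.66 km

D ≈ 21.7 km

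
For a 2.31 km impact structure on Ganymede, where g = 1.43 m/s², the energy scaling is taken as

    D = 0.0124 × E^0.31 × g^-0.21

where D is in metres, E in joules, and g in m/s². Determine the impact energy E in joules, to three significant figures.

Rearranging: E = [D / (0.0124 · g^-0.21)]^(1/0.31).
D = 2310 m.
g^-0.21 = 1.43^-0.21 = 0.9276
D / (0.0124 × 0.9276) = 2310 / (0.01150) = 2.009 × 10^5
E = (2.009 × 10^5)^3.2258 = 1.277 × 10^17 J

E ≈ 1.28 × 10^17 J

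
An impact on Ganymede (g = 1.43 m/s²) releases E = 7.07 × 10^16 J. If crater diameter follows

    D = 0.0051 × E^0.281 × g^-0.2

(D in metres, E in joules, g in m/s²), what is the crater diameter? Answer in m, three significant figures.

D ≈ 258 m

E^0.281 = (7.07 × 10^16)^0.281 = 5.429 × 10^4
g^-0.2 = 1.43^-0.2 = 0.9310
D = 0.0051 × 5.429 × 10^4 × 0.9310 = 257.8 m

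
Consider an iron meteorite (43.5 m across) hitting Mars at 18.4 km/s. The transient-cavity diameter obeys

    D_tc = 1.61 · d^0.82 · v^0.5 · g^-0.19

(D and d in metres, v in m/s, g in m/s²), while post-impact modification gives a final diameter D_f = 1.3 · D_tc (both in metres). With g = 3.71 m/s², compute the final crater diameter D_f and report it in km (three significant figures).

v = 18400 m/s.
d^0.82 = 43.5^0.82 = 22.06
v^0.5 = 18400^0.5 = 135.6
g^-0.19 = 3.71^-0.19 = 0.7795
D_tc = 1.61 × 22.06 × 135.6 × 0.7795 = 3754 m
D_f = 1.3 × 3754 = 4880 m
     = 4.880 km

D_f ≈ 4.88 km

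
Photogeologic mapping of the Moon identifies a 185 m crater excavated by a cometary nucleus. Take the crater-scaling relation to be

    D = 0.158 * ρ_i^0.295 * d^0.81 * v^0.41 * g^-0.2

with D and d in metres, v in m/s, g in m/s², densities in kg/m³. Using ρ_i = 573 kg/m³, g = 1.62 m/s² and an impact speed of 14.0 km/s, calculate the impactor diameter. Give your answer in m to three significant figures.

Rearranging for d: d = [D / (0.158 · 573^0.295 · 14000^0.41 · 1.62^-0.2)]^(1/0.81).
573^0.295 = 6.511
14000^0.41 = 50.11
1.62^-0.2 = 0.9080
Denominator = 0.158 × 6.511 × 50.11 × 0.9080 = 46.81
D / 46.81 = 185 / 46.81 = 3.952
d = 3.952^(1/0.81) = 3.952^1.2346 = 5.455 m

d ≈ 5.46 m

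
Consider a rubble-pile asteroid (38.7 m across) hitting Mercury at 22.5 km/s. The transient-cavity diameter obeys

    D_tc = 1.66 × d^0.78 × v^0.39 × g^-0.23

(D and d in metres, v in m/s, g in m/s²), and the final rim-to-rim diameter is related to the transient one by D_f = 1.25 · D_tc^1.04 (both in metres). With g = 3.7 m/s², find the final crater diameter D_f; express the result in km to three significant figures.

v = 22500 m/s.
d^0.78 = 38.7^0.78 = 17.31
v^0.39 = 22500^0.39 = 49.81
g^-0.23 = 3.7^-0.23 = 0.7401
D_tc = 1.66 × 17.31 × 49.81 × 0.7401 = 1059 m
D_f = 1.25 × (1059)^1.04 = 1749 m
     = 1.749 km

D_f ≈ 1.75 km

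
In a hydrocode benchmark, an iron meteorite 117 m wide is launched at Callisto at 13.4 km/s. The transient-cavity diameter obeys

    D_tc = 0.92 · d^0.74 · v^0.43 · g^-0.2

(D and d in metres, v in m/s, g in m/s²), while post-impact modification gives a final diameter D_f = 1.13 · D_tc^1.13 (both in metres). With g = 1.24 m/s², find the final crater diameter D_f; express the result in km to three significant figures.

v = 13400 m/s.
d^0.74 = 117^0.74 = 33.92
v^0.43 = 13400^0.43 = 59.52
g^-0.2 = 1.24^-0.2 = 0.9579
D_tc = 0.92 × 33.92 × 59.52 × 0.9579 = 1779 m
D_f = 1.13 × (1779)^1.13 = 5318 m
     = 5.318 km

D_f ≈ 5.32 km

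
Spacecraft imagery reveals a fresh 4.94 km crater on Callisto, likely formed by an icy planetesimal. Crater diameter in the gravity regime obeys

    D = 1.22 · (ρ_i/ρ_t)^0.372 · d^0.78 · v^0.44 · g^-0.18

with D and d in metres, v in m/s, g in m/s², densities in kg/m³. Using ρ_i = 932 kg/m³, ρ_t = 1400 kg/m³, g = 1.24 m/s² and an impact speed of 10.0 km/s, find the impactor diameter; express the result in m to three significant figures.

Rearranging for d: d = [D / (1.22 · (932/1400)^0.372 · 10000^0.44 · 1.24^-0.18)]^(1/0.78).
D = 4940 m.
(932/1400)^0.372 = 0.8595
10000^0.44 = 57.54
1.24^-0.18 = 0.9620
Denominator = 1.22 × 0.8595 × 57.54 × 0.9620 = 58.04
D / 58.04 = 4940 / 58.04 = 85.11
d = 85.11^(1/0.78) = 85.11^1.2821 = 298.1 m

d ≈ 298 m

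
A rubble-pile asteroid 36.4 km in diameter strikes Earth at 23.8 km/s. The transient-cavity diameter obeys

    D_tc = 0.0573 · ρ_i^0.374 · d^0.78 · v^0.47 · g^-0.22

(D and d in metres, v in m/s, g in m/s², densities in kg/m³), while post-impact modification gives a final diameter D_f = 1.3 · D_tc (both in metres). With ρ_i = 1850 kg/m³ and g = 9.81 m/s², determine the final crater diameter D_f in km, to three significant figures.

D_f ≈ 309 km

In SI: d = 36400 m, v = 23800 m/s.
ρ_i^0.374 = 1850^0.374 = 16.67
d^0.78 = 36400^0.78 = 3611
v^0.47 = 23800^0.47 = 114.0
g^-0.22 = 9.81^-0.22 = 0.6051
D_tc = 0.0573 × 16.67 × 3611 × 114.0 × 0.6051 = 2.379 × 10^5 m
D_f = 1.3 × 2.379 × 10^5 = 3.093 × 10^5 m
     = 309.3 km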